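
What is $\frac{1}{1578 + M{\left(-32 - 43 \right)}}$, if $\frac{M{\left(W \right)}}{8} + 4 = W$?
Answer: $\frac{1}{946} \approx 0.0010571$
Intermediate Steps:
$M{\left(W \right)} = -32 + 8 W$
$\frac{1}{1578 + M{\left(-32 - 43 \right)}} = \frac{1}{1578 + \left(-32 + 8 \left(-32 - 43\right)\right)} = \frac{1}{1578 + \left(-32 + 8 \left(-75\right)\right)} = \frac{1}{1578 - 632} = \frac{1}{946}$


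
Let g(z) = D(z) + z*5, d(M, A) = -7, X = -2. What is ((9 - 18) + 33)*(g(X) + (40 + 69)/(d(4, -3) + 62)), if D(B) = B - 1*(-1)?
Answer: -11904/55 ≈ -216.44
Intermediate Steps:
D(B) = 1 + B (D(B) = B + 1 = 1 + B)
g(z) = 1 + 6*z (g(z) = (1 + z) + z*5 = (1 + z) + 5*z = 1 + 6*z)
((9 - 18) + 33)*(g(X) + (40 + 69)/(d(4, -3) + 62)) = ((9 - 18) + 33)*((1 + 6*(-2)) + (40 + 69)/(-7 + 62)) = (-9 + 33)*((1 - 12) + 109/55) = 24*(-11 + 109*(1/55)) = 24*(-11 + 109/55) = 24*(-496/55) = -11904/55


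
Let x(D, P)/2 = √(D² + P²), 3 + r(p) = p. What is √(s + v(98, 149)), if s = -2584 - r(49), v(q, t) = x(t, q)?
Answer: √(-2630 + 2*√31805) ≈ 47.679*I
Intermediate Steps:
r(p) = -3 + p
x(D, P) = 2*√(D² + P²)
v(q, t) = 2*√(q² + t²) (v(q, t) = 2*√(t² + q²) = 2*√(q² + t²))
s = -2630 (s = -2584 - (-3 + 49) = -2584 - 1*46 = -2584 - 46 = -2630)
√(s + v(98, 149)) = √(-2630 + 2*√(98² + 149²)) = √(-2630 + 2*√(9604 + 22201)) = √(-2630 + 2*√31805)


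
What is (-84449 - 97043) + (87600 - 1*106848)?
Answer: -200740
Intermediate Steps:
(-84449 - 97043) + (87600 - 1*106848) = -181492 + (87600 - 106848) = -181492 - 19248 = -200740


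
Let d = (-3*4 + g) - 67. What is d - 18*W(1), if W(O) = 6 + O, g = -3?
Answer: -208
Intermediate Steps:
d = -82 (d = (-3*4 - 3) - 67 = (-12 - 3) - 67 = -15 - 67 = -82)
d - 18*W(1) = -82 - 18*(6 + 1) = -82 - 18*7 = -82 - 126 = -208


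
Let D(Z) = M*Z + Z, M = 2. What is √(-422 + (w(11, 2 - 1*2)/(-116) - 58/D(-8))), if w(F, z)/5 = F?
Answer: I*√3179415/87 ≈ 20.495*I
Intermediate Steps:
w(F, z) = 5*F
D(Z) = 3*Z (D(Z) = 2*Z + Z = 3*Z)
√(-422 + (w(11, 2 - 1*2)/(-116) - 58/D(-8))) = √(-422 + ((5*11)/(-116) - 58/(3*(-8)))) = √(-422 + (55*(-1/116) - 58/(-24))) = √(-422 + (-55/116 - 58*(-1/24))) = √(-422 + (-55/116 + 29/12)) = √(-422 + 169/87) = √(-36545/87) = I*√3179415/87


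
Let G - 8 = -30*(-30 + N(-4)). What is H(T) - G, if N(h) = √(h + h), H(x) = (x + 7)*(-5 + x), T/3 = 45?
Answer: 17552 + 60*I*√2 ≈ 17552.0 + 84.853*I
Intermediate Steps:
T = 135 (T = 3*45 = 135)
H(x) = (-5 + x)*(7 + x) (H(x) = (7 + x)*(-5 + x) = (-5 + x)*(7 + x))
N(h) = √2*√h (N(h) = √(2*h) = √2*√h)
G = 908 - 60*I*√2 (G = 8 - 30*(-30 + √2*√(-4)) = 8 - 30*(-30 + √2*(2*I)) = 8 - 30*(-30 + 2*I*√2) = 8 + (900 - 60*I*√2) = 908 - 60*I*√2 ≈ 908.0 - 84.853*I)
H(T) - G = (-35 + 135² + 2*135) - (908 - 60*I*√2) = (-35 + 18225 + 270) + (-908 + 60*I*√2) = 18460 + (-908 + 60*I*√2) = 17552 + 60*I*√2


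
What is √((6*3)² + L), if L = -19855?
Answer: I*√19531 ≈ 139.75*I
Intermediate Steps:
√((6*3)² + L) = √((6*3)² - 19855) = √(18² - 19855) = √(324 - 19855) = √(-19531) = I*√19531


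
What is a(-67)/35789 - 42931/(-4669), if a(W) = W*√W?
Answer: 6133/667 - 67*I*√67/35789 ≈ 9.1949 - 0.015324*I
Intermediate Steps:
a(W) = W^(3/2)
a(-67)/35789 - 42931/(-4669) = (-67)^(3/2)/35789 - 42931/(-4669) = -67*I*√67*(1/35789) - 42931*(-1/4669) = -67*I*√67/35789 + 6133/667 = 6133/667 - 67*I*√67/35789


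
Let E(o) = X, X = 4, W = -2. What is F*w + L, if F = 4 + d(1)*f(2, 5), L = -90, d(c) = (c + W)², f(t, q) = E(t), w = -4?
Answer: -122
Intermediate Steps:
E(o) = 4
f(t, q) = 4
d(c) = (-2 + c)² (d(c) = (c - 2)² = (-2 + c)²)
F = 8 (F = 4 + (-2 + 1)²*4 = 4 + (-1)²*4 = 4 + 1*4 = 4 + 4 = 8)
F*w + L = 8*(-4) - 90 = -32 - 90 = -122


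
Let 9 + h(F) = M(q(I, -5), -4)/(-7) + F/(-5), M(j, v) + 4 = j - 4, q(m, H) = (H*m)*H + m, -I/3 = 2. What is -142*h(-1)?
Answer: -72704/35 ≈ -2077.3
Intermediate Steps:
I = -6 (I = -3*2 = -6)
q(m, H) = m + m*H² (q(m, H) = m*H² + m = m + m*H²)
M(j, v) = -8 + j (M(j, v) = -4 + (j - 4) = -4 + (-4 + j) = -8 + j)
h(F) = 101/7 - F/5 (h(F) = -9 + ((-8 - 6*(1 + (-5)²))/(-7) + F/(-5)) = -9 + ((-8 - 6*(1 + 25))*(-⅐) + F*(-⅕)) = -9 + ((-8 - 6*26)*(-⅐) - F/5) = -9 + ((-8 - 156)*(-⅐) - F/5) = -9 + (-164*(-⅐) - F/5) = -9 + (164/7 - F/5) = 101/7 - F/5)
-142*h(-1) = -142*(101/7 - ⅕*(-1)) = -142*(101/7 + ⅕) = -142*512/35 = -72704/35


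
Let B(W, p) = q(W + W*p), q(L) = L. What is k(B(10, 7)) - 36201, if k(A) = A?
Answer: -36121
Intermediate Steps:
B(W, p) = W + W*p
k(B(10, 7)) - 36201 = 10*(1 + 7) - 36201 = 10*8 - 36201 = 80 - 36201 = -36121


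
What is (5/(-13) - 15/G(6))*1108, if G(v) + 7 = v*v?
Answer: -376720/377 ≈ -999.26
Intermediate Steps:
G(v) = -7 + v² (G(v) = -7 + v*v = -7 + v²)
(5/(-13) - 15/G(6))*1108 = (5/(-13) - 15/(-7 + 6²))*1108 = (5*(-1/13) - 15/(-7 + 36))*1108 = (-5/13 - 15/29)*1108 = -340/377*1108 = -376720/377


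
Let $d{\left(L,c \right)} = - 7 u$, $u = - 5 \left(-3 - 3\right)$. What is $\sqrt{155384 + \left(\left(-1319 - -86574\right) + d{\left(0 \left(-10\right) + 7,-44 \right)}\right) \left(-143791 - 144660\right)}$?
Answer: $i \sqrt{24531159911} \approx 1.5662 \cdot 10^{5} i$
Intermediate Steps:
$u = 30$ ($u = \left(-5\right) \left(-6\right) = 30$)
$d{\left(L,c \right)} = -210$ ($d{\left(L,c \right)} = \left(-7\right) 30 = -210$)
$\sqrt{155384 + \left(\left(-1319 - -86574\right) + d{\left(0 \left(-10\right) + 7,-44 \right)}\right) \left(-143791 - 144660\right)} = \sqrt{155384 + \left(\left(-1319 - -86574\right) - 210\right) \left(-143791 - 144660\right)} = \sqrt{155384 + \left(\left(-1319 + 86574\right) - 210\right) \left(-143791 - 144660\right)} = \sqrt{155384 + \left(85255 - 210\right) \left(-143791 - 144660\right)} = \sqrt{155384 + 85045 \left(-288451\right)} = \sqrt{155384 - 24531315295} = \sqrt{-24531159911} = i \sqrt{24531159911}$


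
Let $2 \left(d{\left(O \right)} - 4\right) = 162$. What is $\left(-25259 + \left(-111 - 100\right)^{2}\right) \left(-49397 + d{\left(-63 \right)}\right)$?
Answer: $-949847744$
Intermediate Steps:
$d{\left(O \right)} = 85$ ($d{\left(O \right)} = 4 + \frac{1}{2} \cdot 162 = 4 + 81 = 85$)
$\left(-25259 + \left(-111 - 100\right)^{2}\right) \left(-49397 + d{\left(-63 \right)}\right) = \left(-25259 + \left(-111 - 100\right)^{2}\right) \left(-49397 + 85\right) = \left(-25259 + \left(-211\right)^{2}\right) \left(-49312\right) = \left(-25259 + 44521\right) \left(-49312\right) = 19262 \left(-49312\right) = -949847744$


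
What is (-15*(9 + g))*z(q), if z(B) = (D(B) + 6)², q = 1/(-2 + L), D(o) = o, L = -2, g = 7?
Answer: -7935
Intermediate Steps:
q = -¼ (q = 1/(-2 - 2) = 1/(-4) = -¼ ≈ -0.25000)
z(B) = (6 + B)² (z(B) = (B + 6)² = (6 + B)²)
(-15*(9 + g))*z(q) = (-15*(9 + 7))*(6 - ¼)² = (-15*16)*(23/4)² = -240*529/16 = -7935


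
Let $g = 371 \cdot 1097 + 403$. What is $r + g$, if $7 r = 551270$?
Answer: $\frac{3403000}{7} \approx 4.8614 \cdot 10^{5}$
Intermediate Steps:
$r = \frac{551270}{7}$ ($r = \frac{1}{7} \cdot 551270 = \frac{551270}{7} \approx 78753.0$)
$g = 407390$ ($g = 406987 + 403 = 407390$)
$r + g = \frac{551270}{7} + 407390 = \frac{3403000}{7}$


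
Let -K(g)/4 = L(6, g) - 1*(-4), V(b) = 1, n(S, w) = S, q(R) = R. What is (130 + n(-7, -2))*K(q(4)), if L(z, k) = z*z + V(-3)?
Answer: -20172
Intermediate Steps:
L(z, k) = 1 + z² (L(z, k) = z*z + 1 = z² + 1 = 1 + z²)
K(g) = -164 (K(g) = -4*((1 + 6²) - 1*(-4)) = -4*((1 + 36) + 4) = -4*(37 + 4) = -4*41 = -164)
(130 + n(-7, -2))*K(q(4)) = (130 - 7)*(-164) = 123*(-164) = -20172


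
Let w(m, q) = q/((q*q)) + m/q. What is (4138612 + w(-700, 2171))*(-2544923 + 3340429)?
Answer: 7147562505167218/2171 ≈ 3.2923e+12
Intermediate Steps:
w(m, q) = 1/q + m/q (w(m, q) = q/(q**2) + m/q = q/q**2 + m/q = 1/q + m/q)
(4138612 + w(-700, 2171))*(-2544923 + 3340429) = (4138612 + (1 - 700)/2171)*(-2544923 + 3340429) = (4138612 + (1/2171)*(-699))*795506 = (4138612 - 699/2171)*795506 = (8984925953/2171)*795506 = 7147562505167218/2171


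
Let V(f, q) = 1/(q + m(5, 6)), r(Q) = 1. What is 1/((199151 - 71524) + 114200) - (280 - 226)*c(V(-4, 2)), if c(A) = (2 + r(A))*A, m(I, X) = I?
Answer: -39175967/1692789 ≈ -23.143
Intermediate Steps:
V(f, q) = 1/(5 + q) (V(f, q) = 1/(q + 5) = 1/(5 + q))
c(A) = 3*A (c(A) = (2 + 1)*A = 3*A)
1/((199151 - 71524) + 114200) - (280 - 226)*c(V(-4, 2)) = 1/((199151 - 71524) + 114200) - (280 - 226)*3/(5 + 2) = 1/(127627 + 114200) - 54*3/7 = 1/241827 - 54*3*(⅐) = 1/241827 - 54*3/7 = 1/241827 - 1*162/7 = 1/241827 - 162/7 = -39175967/1692789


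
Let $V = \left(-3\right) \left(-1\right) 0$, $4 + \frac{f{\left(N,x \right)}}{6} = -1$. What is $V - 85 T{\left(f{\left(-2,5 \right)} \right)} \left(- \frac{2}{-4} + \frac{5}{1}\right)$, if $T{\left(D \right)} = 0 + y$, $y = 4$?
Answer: $-1870$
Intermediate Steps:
$f{\left(N,x \right)} = -30$ ($f{\left(N,x \right)} = -24 + 6 \left(-1\right) = -24 - 6 = -30$)
$T{\left(D \right)} = 4$ ($T{\left(D \right)} = 0 + 4 = 4$)
$V = 0$ ($V = 3 \cdot 0 = 0$)
$V - 85 T{\left(f{\left(-2,5 \right)} \right)} \left(- \frac{2}{-4} + \frac{5}{1}\right) = 0 - 85 \cdot 4 \left(- \frac{2}{-4} + \frac{5}{1}\right) = 0 - 85 \cdot 4 \left(\left(-2\right) \left(- \frac{1}{4}\right) + 5 \cdot 1\right) = 0 - 85 \cdot 4 \left(\frac{1}{2} + 5\right) = 0 - 85 \cdot 4 \cdot \frac{11}{2} = 0 - 1870 = -1870$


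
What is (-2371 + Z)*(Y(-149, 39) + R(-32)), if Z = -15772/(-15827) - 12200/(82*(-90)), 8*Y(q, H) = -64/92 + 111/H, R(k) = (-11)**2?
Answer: -97858231355125/340723656 ≈ -2.8721e+5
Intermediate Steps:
R(k) = 121
Y(q, H) = -2/23 + 111/(8*H) (Y(q, H) = (-64/92 + 111/H)/8 = (-64*1/92 + 111/H)/8 = (-16/23 + 111/H)/8 = -2/23 + 111/(8*H))
Z = 15474338/5840163 (Z = -15772*(-1/15827) - 12200/(-7380) = 15772/15827 - 12200*(-1/7380) = 15772/15827 + 610/369 = 15474338/5840163 ≈ 2.6496)
(-2371 + Z)*(Y(-149, 39) + R(-32)) = (-2371 + 15474338/5840163)*((1/184)*(2553 - 16*39)/39 + 121) = -13831552135*((1/184)*(1/39)*(2553 - 624) + 121)/5840163 = -13831552135*((1/184)*(1/39)*1929 + 121)/5840163 = -13831552135*(643/2392 + 121)/5840163 = -13831552135/5840163*290075/2392 = -97858231355125/340723656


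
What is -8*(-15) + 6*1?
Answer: 126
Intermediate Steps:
-8*(-15) + 6*1 = 120 + 6 = 126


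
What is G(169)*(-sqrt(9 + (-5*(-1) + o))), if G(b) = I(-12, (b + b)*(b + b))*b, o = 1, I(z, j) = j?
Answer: -19307236*sqrt(15) ≈ -7.4777e+7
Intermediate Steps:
G(b) = 4*b**3 (G(b) = ((b + b)*(b + b))*b = ((2*b)*(2*b))*b = (4*b**2)*b = 4*b**3)
G(169)*(-sqrt(9 + (-5*(-1) + o))) = (4*169**3)*(-sqrt(9 + (-5*(-1) + 1))) = (4*4826809)*(-sqrt(9 + (5 + 1))) = 19307236*(-sqrt(9 + 6)) = 19307236*(-sqrt(15)) = -19307236*sqrt(15)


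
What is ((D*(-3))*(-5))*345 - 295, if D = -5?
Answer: -26170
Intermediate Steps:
((D*(-3))*(-5))*345 - 295 = (-5*(-3)*(-5))*345 - 295 = (15*(-5))*345 - 295 = -75*345 - 295 = -25875 - 295 = -26170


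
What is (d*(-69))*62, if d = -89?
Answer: 380742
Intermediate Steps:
(d*(-69))*62 = -89*(-69)*62 = 6141*62 = 380742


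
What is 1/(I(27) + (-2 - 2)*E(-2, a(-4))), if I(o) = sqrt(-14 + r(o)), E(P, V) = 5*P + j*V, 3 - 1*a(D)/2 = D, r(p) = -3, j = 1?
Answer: -16/273 - I*sqrt(17)/273 ≈ -0.058608 - 0.015103*I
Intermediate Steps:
a(D) = 6 - 2*D
E(P, V) = V + 5*P (E(P, V) = 5*P + 1*V = 5*P + V = V + 5*P)
I(o) = I*sqrt(17) (I(o) = sqrt(-14 - 3) = sqrt(-17) = I*sqrt(17))
1/(I(27) + (-2 - 2)*E(-2, a(-4))) = 1/(I*sqrt(17) + (-2 - 2)*((6 - 2*(-4)) + 5*(-2))) = 1/(I*sqrt(17) - 4*((6 + 8) - 10)) = 1/(I*sqrt(17) - 4*(14 - 10)) = 1/(I*sqrt(17) - 4*4) = 1/(I*sqrt(17) - 16) = 1/(-16 + I*sqrt(17))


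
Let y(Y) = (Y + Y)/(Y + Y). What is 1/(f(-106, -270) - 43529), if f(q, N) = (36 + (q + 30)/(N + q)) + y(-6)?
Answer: -94/4088229 ≈ -2.2993e-5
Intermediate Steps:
y(Y) = 1 (y(Y) = (2*Y)/((2*Y)) = (2*Y)*(1/(2*Y)) = 1)
f(q, N) = 37 + (30 + q)/(N + q) (f(q, N) = (36 + (q + 30)/(N + q)) + 1 = (36 + (30 + q)/(N + q)) + 1 = 37 + (30 + q)/(N + q))
1/(f(-106, -270) - 43529) = 1/((30 + 37*(-270) + 38*(-106))/(-270 - 106) - 43529) = 1/((30 - 9990 - 4028)/(-376) - 43529) = 1/(-1/376*(-13988) - 43529) = 1/(3497/94 - 43529) = 1/(-4088229/94) = -94/4088229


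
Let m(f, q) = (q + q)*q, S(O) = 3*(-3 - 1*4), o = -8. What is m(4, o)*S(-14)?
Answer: -2688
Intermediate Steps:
S(O) = -21 (S(O) = 3*(-3 - 4) = 3*(-7) = -21)
m(f, q) = 2*q**2 (m(f, q) = (2*q)*q = 2*q**2)
m(4, o)*S(-14) = (2*(-8)**2)*(-21) = (2*64)*(-21) = 128*(-21) = -2688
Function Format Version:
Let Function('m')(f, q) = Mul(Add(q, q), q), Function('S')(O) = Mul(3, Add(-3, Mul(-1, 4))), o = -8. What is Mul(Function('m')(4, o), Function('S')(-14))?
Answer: -2688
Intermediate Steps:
Function('S')(O) = -21 (Function('S')(O) = Mul(3, Add(-3, -4)) = Mul(3, -7) = -21)
Function('m')(f, q) = Mul(2, Pow(q, 2)) (Function('m')(f, q) = Mul(Mul(2, q), q) = Mul(2, Pow(q, 2)))
Mul(Function('m')(4, o), Function('S')(-14)) = Mul(Mul(2, Pow(-8, 2)), -21) = Mul(Mul(2, 64), -21) = Mul(128, -21) = -2688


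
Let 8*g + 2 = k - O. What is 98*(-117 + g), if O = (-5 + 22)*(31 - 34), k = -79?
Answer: -23667/2 ≈ -11834.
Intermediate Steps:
O = -51 (O = 17*(-3) = -51)
g = -15/4 (g = -1/4 + (-79 - 1*(-51))/8 = -1/4 + (-79 + 51)/8 = -1/4 + (1/8)*(-28) = -1/4 - 7/2 = -15/4 ≈ -3.7500)
98*(-117 + g) = 98*(-117 - 15/4) = 98*(-483/4) = -23667/2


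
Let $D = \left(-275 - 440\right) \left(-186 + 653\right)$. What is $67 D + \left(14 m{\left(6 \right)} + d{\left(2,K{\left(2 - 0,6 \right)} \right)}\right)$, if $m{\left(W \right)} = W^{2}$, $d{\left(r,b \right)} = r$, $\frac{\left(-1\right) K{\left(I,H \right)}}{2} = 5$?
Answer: $-22371129$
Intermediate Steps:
$K{\left(I,H \right)} = -10$ ($K{\left(I,H \right)} = \left(-2\right) 5 = -10$)
$D = -333905$ ($D = \left(-715\right) 467 = -333905$)
$67 D + \left(14 m{\left(6 \right)} + d{\left(2,K{\left(2 - 0,6 \right)} \right)}\right) = 67 \left(-333905\right) + \left(14 \cdot 6^{2} + 2\right) = -22371635 + \left(14 \cdot 36 + 2\right) = -22371635 + \left(504 + 2\right) = -22371635 + 506 = -22371129$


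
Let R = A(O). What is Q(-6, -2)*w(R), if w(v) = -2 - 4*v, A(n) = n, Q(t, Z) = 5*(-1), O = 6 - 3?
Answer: 70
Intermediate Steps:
O = 3
Q(t, Z) = -5
R = 3
Q(-6, -2)*w(R) = -5*(-2 - 4*3) = -5*(-2 - 12) = -5*(-14) = 70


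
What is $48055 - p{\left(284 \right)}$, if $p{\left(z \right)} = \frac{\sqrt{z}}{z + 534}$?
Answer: $48055 - \frac{\sqrt{71}}{409} \approx 48055.0$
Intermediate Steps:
$p{\left(z \right)} = \frac{\sqrt{z}}{534 + z}$
$48055 - p{\left(284 \right)} = 48055 - \frac{\sqrt{284}}{534 + 284} = 48055 - \frac{2 \sqrt{71}}{818} = 48055 - 2 \sqrt{71} \cdot \frac{1}{818} = 48055 - \frac{\sqrt{71}}{409}$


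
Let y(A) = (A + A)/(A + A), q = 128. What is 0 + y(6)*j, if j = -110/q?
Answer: -55/64 ≈ -0.85938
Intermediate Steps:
y(A) = 1 (y(A) = (2*A)/((2*A)) = (2*A)*(1/(2*A)) = 1)
j = -55/64 (j = -110/128 = -110*1/128 = -55/64 ≈ -0.85938)
0 + y(6)*j = 0 + 1*(-55/64) = 0 - 55/64 = -55/64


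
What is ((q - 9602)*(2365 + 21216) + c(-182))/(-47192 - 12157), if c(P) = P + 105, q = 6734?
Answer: 67630385/59349 ≈ 1139.5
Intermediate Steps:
c(P) = 105 + P
((q - 9602)*(2365 + 21216) + c(-182))/(-47192 - 12157) = ((6734 - 9602)*(2365 + 21216) + (105 - 182))/(-47192 - 12157) = (-2868*23581 - 77)/(-59349) = (-67630308 - 77)*(-1/59349) = -67630385*(-1/59349) = 67630385/59349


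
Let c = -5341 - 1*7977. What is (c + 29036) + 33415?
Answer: 49133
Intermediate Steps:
c = -13318 (c = -5341 - 7977 = -13318)
(c + 29036) + 33415 = (-13318 + 29036) + 33415 = 15718 + 33415 = 49133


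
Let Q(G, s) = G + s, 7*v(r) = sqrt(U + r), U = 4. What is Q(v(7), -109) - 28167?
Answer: -28276 + sqrt(11)/7 ≈ -28276.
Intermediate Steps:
v(r) = sqrt(4 + r)/7
Q(v(7), -109) - 28167 = (sqrt(4 + 7)/7 - 109) - 28167 = (sqrt(11)/7 - 109) - 28167 = (-109 + sqrt(11)/7) - 28167 = -28276 + sqrt(11)/7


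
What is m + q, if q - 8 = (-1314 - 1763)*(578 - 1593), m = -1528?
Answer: 3121635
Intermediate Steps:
q = 3123163 (q = 8 + (-1314 - 1763)*(578 - 1593) = 8 - 3077*(-1015) = 8 + 3123155 = 3123163)
m + q = -1528 + 3123163 = 3121635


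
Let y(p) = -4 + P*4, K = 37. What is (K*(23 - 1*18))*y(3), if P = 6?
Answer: 3700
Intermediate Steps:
y(p) = 20 (y(p) = -4 + 6*4 = -4 + 24 = 20)
(K*(23 - 1*18))*y(3) = (37*(23 - 1*18))*20 = (37*(23 - 18))*20 = (37*5)*20 = 185*20 = 3700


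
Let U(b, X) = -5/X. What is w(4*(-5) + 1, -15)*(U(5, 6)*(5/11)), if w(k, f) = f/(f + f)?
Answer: -25/132 ≈ -0.18939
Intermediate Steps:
w(k, f) = ½ (w(k, f) = f/((2*f)) = (1/(2*f))*f = ½)
w(4*(-5) + 1, -15)*(U(5, 6)*(5/11)) = ((-5/6)*(5/11))/2 = ((-5*⅙)*(5*(1/11)))/2 = (-⅚*5/11)/2 = (½)*(-25/66) = -25/132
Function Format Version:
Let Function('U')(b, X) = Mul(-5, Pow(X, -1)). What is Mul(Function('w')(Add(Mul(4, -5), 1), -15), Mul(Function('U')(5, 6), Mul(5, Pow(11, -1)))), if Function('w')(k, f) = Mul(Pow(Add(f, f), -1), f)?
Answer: Rational(-25, 132) ≈ -0.18939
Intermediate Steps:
Function('w')(k, f) = Rational(1, 2) (Function('w')(k, f) = Mul(Pow(Mul(2, f), -1), f) = Mul(Mul(Rational(1, 2), Pow(f, -1)), f) = Rational(1, 2))
Mul(Function('w')(Add(Mul(4, -5), 1), -15), Mul(Function('U')(5, 6), Mul(5, Pow(11, -1)))) = Mul(Rational(1, 2), Mul(Mul(-5, Pow(6, -1)), Mul(5, Pow(11, -1)))) = Mul(Rational(1, 2), Mul(Mul(-5, Rational(1, 6)), Mul(5, Rational(1, 11)))) = Mul(Rational(1, 2), Mul(Rational(-5, 6), Rational(5, 11))) = Mul(Rational(1, 2), Rational(-25, 66)) = Rational(-25, 132)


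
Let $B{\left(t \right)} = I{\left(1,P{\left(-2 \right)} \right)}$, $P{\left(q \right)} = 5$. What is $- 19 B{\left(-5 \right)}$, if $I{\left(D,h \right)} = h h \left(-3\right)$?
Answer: $1425$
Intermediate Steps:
$I{\left(D,h \right)} = - 3 h^{2}$ ($I{\left(D,h \right)} = h^{2} \left(-3\right) = - 3 h^{2}$)
$B{\left(t \right)} = -75$ ($B{\left(t \right)} = - 3 \cdot 5^{2} = \left(-3\right) 25 = -75$)
$- 19 B{\left(-5 \right)} = \left(-19\right) \left(-75\right) = 1425$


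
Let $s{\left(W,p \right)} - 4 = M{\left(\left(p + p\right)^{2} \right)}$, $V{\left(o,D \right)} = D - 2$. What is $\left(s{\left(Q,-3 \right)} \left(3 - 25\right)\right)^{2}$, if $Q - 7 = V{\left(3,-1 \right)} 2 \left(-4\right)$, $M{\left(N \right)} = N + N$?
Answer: $2795584$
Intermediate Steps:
$V{\left(o,D \right)} = -2 + D$
$M{\left(N \right)} = 2 N$
$Q = 31$ ($Q = 7 + \left(-2 - 1\right) 2 \left(-4\right) = 7 + \left(-3\right) 2 \left(-4\right) = 7 - -24 = 7 + 24 = 31$)
$s{\left(W,p \right)} = 4 + 8 p^{2}$ ($s{\left(W,p \right)} = 4 + 2 \left(p + p\right)^{2} = 4 + 2 \left(2 p\right)^{2} = 4 + 2 \cdot 4 p^{2} = 4 + 8 p^{2}$)
$\left(s{\left(Q,-3 \right)} \left(3 - 25\right)\right)^{2} = \left(\left(4 + 8 \left(-3\right)^{2}\right) \left(3 - 25\right)\right)^{2} = \left(\left(4 + 8 \cdot 9\right) \left(-22\right)\right)^{2} = \left(\left(4 + 72\right) \left(-22\right)\right)^{2} = \left(76 \left(-22\right)\right)^{2} = \left(-1672\right)^{2} = 2795584$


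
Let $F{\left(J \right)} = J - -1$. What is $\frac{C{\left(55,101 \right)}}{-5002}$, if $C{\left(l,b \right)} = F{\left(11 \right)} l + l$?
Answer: $- \frac{715}{5002} \approx -0.14294$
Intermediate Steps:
$F{\left(J \right)} = 1 + J$ ($F{\left(J \right)} = J + 1 = 1 + J$)
$C{\left(l,b \right)} = 13 l$ ($C{\left(l,b \right)} = \left(1 + 11\right) l + l = 12 l + l = 13 l$)
$\frac{C{\left(55,101 \right)}}{-5002} = \frac{13 \cdot 55}{-5002} = 715 \left(- \frac{1}{5002}\right) = - \frac{715}{5002}$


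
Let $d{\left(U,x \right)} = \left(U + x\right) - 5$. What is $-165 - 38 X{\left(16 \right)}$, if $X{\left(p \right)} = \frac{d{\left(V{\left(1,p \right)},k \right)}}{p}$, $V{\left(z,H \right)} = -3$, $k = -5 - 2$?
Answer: $- \frac{1035}{8} \approx -129.38$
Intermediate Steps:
$k = -7$ ($k = -5 - 2 = -7$)
$d{\left(U,x \right)} = -5 + U + x$
$X{\left(p \right)} = - \frac{15}{p}$ ($X{\left(p \right)} = \frac{-5 - 3 - 7}{p} = - \frac{15}{p}$)
$-165 - 38 X{\left(16 \right)} = -165 - 38 \left(- \frac{15}{16}\right) = -165 - 38 \left(\left(-15\right) \frac{1}{16}\right) = -165 - - \frac{285}{8} = -165 + \frac{285}{8} = - \frac{1035}{8}$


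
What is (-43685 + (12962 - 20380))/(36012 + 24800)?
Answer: -51103/60812 ≈ -0.84034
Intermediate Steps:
(-43685 + (12962 - 20380))/(36012 + 24800) = (-43685 - 7418)/60812 = -51103*1/60812 = -51103/60812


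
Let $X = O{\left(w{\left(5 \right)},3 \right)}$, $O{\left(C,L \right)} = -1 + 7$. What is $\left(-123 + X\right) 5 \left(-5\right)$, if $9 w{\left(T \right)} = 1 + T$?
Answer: $2925$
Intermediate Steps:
$w{\left(T \right)} = \frac{1}{9} + \frac{T}{9}$ ($w{\left(T \right)} = \frac{1 + T}{9} = \frac{1}{9} + \frac{T}{9}$)
$O{\left(C,L \right)} = 6$
$X = 6$
$\left(-123 + X\right) 5 \left(-5\right) = \left(-123 + 6\right) 5 \left(-5\right) = \left(-117\right) \left(-25\right) = 2925$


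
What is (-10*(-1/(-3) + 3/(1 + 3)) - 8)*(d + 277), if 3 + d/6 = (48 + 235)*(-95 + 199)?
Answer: -19984163/6 ≈ -3.3307e+6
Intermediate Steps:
d = 176574 (d = -18 + 6*((48 + 235)*(-95 + 199)) = -18 + 6*(283*104) = -18 + 6*29432 = -18 + 176592 = 176574)
(-10*(-1/(-3) + 3/(1 + 3)) - 8)*(d + 277) = (-10*(-1/(-3) + 3/(1 + 3)) - 8)*(176574 + 277) = (-10*(-1*(-1/3) + 3/4) - 8)*176851 = (-10*(1/3 + 3*(1/4)) - 8)*176851 = (-10*(1/3 + 3/4) - 8)*176851 = (-10*13/12 - 8)*176851 = (-65/6 - 8)*176851 = -113/6*176851 = -19984163/6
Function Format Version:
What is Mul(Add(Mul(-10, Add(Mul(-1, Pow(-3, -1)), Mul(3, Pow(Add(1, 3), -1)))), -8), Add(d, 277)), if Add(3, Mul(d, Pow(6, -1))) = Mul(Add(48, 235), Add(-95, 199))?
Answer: Rational(-19984163, 6) ≈ -3.3307e+6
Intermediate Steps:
d = 176574 (d = Add(-18, Mul(6, Mul(Add(48, 235), Add(-95, 199)))) = Add(-18, Mul(6, Mul(283, 104))) = Add(-18, Mul(6, 29432)) = Add(-18, 176592) = 176574)
Mul(Add(Mul(-10, Add(Mul(-1, Pow(-3, -1)), Mul(3, Pow(Add(1, 3), -1)))), -8), Add(d, 277)) = Mul(Add(Mul(-10, Add(Mul(-1, Pow(-3, -1)), Mul(3, Pow(Add(1, 3), -1)))), -8), Add(176574, 277)) = Mul(Add(Mul(-10, Add(Mul(-1, Rational(-1, 3)), Mul(3, Pow(4, -1)))), -8), 176851) = Mul(Add(Mul(-10, Add(Rational(1, 3), Mul(3, Rational(1, 4)))), -8), 176851) = Mul(Add(Mul(-10, Add(Rational(1, 3), Rational(3, 4))), -8), 176851) = Mul(Add(Mul(-10, Rational(13, 12)), -8), 176851) = Mul(Add(Rational(-65, 6), -8), 176851) = Mul(Rational(-113, 6), 176851) = Rational(-19984163, 6)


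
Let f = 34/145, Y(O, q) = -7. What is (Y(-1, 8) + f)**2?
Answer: 962361/21025 ≈ 45.772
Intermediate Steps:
f = 34/145 (f = 34*(1/145) = 34/145 ≈ 0.23448)
(Y(-1, 8) + f)**2 = (-7 + 34/145)**2 = (-981/145)**2 = 962361/21025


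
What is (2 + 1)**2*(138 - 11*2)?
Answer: 1044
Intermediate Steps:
(2 + 1)**2*(138 - 11*2) = 3**2*(138 - 22) = 9*116 = 1044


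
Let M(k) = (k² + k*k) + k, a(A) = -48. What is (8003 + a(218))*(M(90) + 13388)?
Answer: 236088490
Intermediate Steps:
M(k) = k + 2*k² (M(k) = (k² + k²) + k = 2*k² + k = k + 2*k²)
(8003 + a(218))*(M(90) + 13388) = (8003 - 48)*(90*(1 + 2*90) + 13388) = 7955*(90*(1 + 180) + 13388) = 7955*(90*181 + 13388) = 7955*(16290 + 13388) = 7955*29678 = 236088490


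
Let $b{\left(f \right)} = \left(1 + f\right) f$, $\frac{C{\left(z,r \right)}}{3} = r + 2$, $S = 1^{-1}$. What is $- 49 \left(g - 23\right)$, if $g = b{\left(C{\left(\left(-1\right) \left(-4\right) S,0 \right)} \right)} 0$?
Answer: $1127$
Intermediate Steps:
$S = 1$
$C{\left(z,r \right)} = 6 + 3 r$ ($C{\left(z,r \right)} = 3 \left(r + 2\right) = 3 \left(2 + r\right) = 6 + 3 r$)
$b{\left(f \right)} = f \left(1 + f\right)$
$g = 0$ ($g = \left(6 + 3 \cdot 0\right) \left(1 + \left(6 + 3 \cdot 0\right)\right) 0 = \left(6 + 0\right) \left(1 + \left(6 + 0\right)\right) 0 = 6 \left(1 + 6\right) 0 = 6 \cdot 7 \cdot 0 = 42 \cdot 0 = 0$)
$- 49 \left(g - 23\right) = - 49 \left(0 - 23\right) = \left(-49\right) \left(-23\right) = 1127$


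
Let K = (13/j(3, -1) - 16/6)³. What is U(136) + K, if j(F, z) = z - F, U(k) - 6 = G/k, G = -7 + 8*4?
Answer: -5902831/29376 ≈ -200.94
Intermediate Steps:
G = 25 (G = -7 + 32 = 25)
U(k) = 6 + 25/k
K = -357911/1728 (K = (13/(-1 - 1*3) - 16/6)³ = (13/(-1 - 3) - 16*⅙)³ = (13/(-4) - 8/3)³ = (13*(-¼) - 8/3)³ = (-13/4 - 8/3)³ = (-71/12)³ = -357911/1728 ≈ -207.12)
U(136) + K = (6 + 25/136) - 357911/1728 = 841/136 - 357911/1728 = -5902831/29376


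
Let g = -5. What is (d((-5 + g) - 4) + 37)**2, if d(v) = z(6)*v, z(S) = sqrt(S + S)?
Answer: 3721 - 2072*sqrt(3) ≈ 132.19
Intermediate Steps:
z(S) = sqrt(2)*sqrt(S) (z(S) = sqrt(2*S) = sqrt(2)*sqrt(S))
d(v) = 2*v*sqrt(3) (d(v) = (sqrt(2)*sqrt(6))*v = (2*sqrt(3))*v = 2*v*sqrt(3))
(d((-5 + g) - 4) + 37)**2 = (2*((-5 - 5) - 4)*sqrt(3) + 37)**2 = (2*(-10 - 4)*sqrt(3) + 37)**2 = (2*(-14)*sqrt(3) + 37)**2 = (-28*sqrt(3) + 37)**2 = (37 - 28*sqrt(3))**2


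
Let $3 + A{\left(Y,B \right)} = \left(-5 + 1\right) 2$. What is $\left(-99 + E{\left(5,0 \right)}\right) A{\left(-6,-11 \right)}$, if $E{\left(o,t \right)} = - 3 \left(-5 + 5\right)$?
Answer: $1089$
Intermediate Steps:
$E{\left(o,t \right)} = 0$ ($E{\left(o,t \right)} = \left(-3\right) 0 = 0$)
$A{\left(Y,B \right)} = -11$ ($A{\left(Y,B \right)} = -3 + \left(-5 + 1\right) 2 = -3 - 8 = -11$)
$\left(-99 + E{\left(5,0 \right)}\right) A{\left(-6,-11 \right)} = \left(-99 + 0\right) \left(-11\right) = \left(-99\right) \left(-11\right) = 1089$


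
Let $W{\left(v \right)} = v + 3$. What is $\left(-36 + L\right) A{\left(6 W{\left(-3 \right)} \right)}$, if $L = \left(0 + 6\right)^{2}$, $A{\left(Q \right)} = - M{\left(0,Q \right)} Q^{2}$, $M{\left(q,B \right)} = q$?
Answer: $0$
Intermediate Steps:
$W{\left(v \right)} = 3 + v$
$A{\left(Q \right)} = 0$ ($A{\left(Q \right)} = - 0 Q^{2} = \left(-1\right) 0 = 0$)
$L = 36$ ($L = 6^{2} = 36$)
$\left(-36 + L\right) A{\left(6 W{\left(-3 \right)} \right)} = \left(-36 + 36\right) 0 = 0 \cdot 0 = 0$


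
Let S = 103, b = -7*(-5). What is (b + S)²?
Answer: 19044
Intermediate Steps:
b = 35
(b + S)² = (35 + 103)² = 138² = 19044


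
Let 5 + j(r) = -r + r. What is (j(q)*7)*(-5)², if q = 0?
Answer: -875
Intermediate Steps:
j(r) = -5 (j(r) = -5 + (-r + r) = -5 + 0 = -5)
(j(q)*7)*(-5)² = -5*7*(-5)² = -35*25 = -875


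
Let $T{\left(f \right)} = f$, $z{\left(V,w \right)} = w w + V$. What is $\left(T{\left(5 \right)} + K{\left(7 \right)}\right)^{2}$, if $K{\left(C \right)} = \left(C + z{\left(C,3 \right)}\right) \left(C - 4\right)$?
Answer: $5476$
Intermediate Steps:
$z{\left(V,w \right)} = V + w^{2}$ ($z{\left(V,w \right)} = w^{2} + V = V + w^{2}$)
$K{\left(C \right)} = \left(-4 + C\right) \left(9 + 2 C\right)$ ($K{\left(C \right)} = \left(C + \left(C + 3^{2}\right)\right) \left(C - 4\right) = \left(C + \left(C + 9\right)\right) \left(-4 + C\right) = \left(C + \left(9 + C\right)\right) \left(-4 + C\right) = \left(9 + 2 C\right) \left(-4 + C\right) = \left(-4 + C\right) \left(9 + 2 C\right)$)
$\left(T{\left(5 \right)} + K{\left(7 \right)}\right)^{2} = \left(5 + \left(-36 + 7 + 2 \cdot 7^{2}\right)\right)^{2} = \left(5 + \left(-36 + 7 + 2 \cdot 49\right)\right)^{2} = \left(5 + \left(-36 + 7 + 98\right)\right)^{2} = \left(5 + 69\right)^{2} = 74^{2} = 5476$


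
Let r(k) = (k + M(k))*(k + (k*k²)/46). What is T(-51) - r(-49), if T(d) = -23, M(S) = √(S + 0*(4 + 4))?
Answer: -5876305/46 + 839321*I/46 ≈ -1.2775e+5 + 18246.0*I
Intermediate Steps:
M(S) = √S (M(S) = √(S + 0*8) = √(S + 0) = √S)
r(k) = (k + √k)*(k + k³/46) (r(k) = (k + √k)*(k + (k*k²)/46) = (k + √k)*(k + k³*(1/46)) = (k + √k)*(k + k³/46))
T(-51) - r(-49) = -23 - ((-49)² + (-49)^(3/2) + (1/46)*(-49)⁴ + (-49)^(7/2)/46) = -23 - (2401 - 343*I + (1/46)*5764801 + (-823543*I)/46) = -23 - (2401 - 343*I + 5764801/46 - 823543*I/46) = -23 - (5875247/46 - 839321*I/46) = -23 + (-5875247/46 + 839321*I/46) = -5876305/46 + 839321*I/46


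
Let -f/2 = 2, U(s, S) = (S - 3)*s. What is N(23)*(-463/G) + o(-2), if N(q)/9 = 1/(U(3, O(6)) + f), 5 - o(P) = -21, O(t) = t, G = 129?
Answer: 4201/215 ≈ 19.540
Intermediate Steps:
o(P) = 26 (o(P) = 5 - 1*(-21) = 5 + 21 = 26)
U(s, S) = s*(-3 + S) (U(s, S) = (-3 + S)*s = s*(-3 + S))
f = -4 (f = -2*2 = -4)
N(q) = 9/5 (N(q) = 9/(3*(-3 + 6) - 4) = 9/(3*3 - 4) = 9/(9 - 4) = 9/5)
N(23)*(-463/G) + o(-2) = 9*(-463/129)/5 + 26 = 9*(-463*1/129)/5 + 26 = (9/5)*(-463/129) + 26 = -1389/215 + 26 = 4201/215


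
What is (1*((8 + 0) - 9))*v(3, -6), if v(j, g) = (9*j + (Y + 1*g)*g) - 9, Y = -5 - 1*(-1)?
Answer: -78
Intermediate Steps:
Y = -4 (Y = -5 + 1 = -4)
v(j, g) = -9 + 9*j + g*(-4 + g) (v(j, g) = (9*j + (-4 + 1*g)*g) - 9 = (9*j + (-4 + g)*g) - 9 = (9*j + g*(-4 + g)) - 9 = -9 + 9*j + g*(-4 + g))
(1*((8 + 0) - 9))*v(3, -6) = (1*((8 + 0) - 9))*(-9 + (-6)² - 4*(-6) + 9*3) = (1*(8 - 9))*(-9 + 36 + 24 + 27) = (1*(-1))*78 = -1*78 = -78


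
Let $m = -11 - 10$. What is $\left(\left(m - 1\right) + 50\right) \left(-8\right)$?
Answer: $-224$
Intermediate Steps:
$m = -21$
$\left(\left(m - 1\right) + 50\right) \left(-8\right) = \left(\left(-21 - 1\right) + 50\right) \left(-8\right) = \left(-22 + 50\right) \left(-8\right) = 28 \left(-8\right) = -224$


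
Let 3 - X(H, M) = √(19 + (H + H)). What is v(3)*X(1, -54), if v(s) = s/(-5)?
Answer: -9/5 + 3*√21/5 ≈ 0.94955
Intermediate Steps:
v(s) = -s/5 (v(s) = s*(-⅕) = -s/5)
X(H, M) = 3 - √(19 + 2*H) (X(H, M) = 3 - √(19 + (H + H)) = 3 - √(19 + 2*H))
v(3)*X(1, -54) = (-⅕*3)*(3 - √(19 + 2*1)) = -3*(3 - √(19 + 2))/5 = -3*(3 - √21)/5 = -9/5 + 3*√21/5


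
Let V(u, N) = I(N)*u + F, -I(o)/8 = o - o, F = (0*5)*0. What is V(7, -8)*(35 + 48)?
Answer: 0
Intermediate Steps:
F = 0 (F = 0*0 = 0)
I(o) = 0 (I(o) = -8*(o - o) = -8*0 = 0)
V(u, N) = 0 (V(u, N) = 0*u + 0 = 0 + 0 = 0)
V(7, -8)*(35 + 48) = 0*(35 + 48) = 0*83 = 0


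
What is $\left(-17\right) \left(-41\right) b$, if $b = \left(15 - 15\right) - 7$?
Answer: $-4879$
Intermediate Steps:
$b = -7$ ($b = 0 - 7 = -7$)
$\left(-17\right) \left(-41\right) b = \left(-17\right) \left(-41\right) \left(-7\right) = 697 \left(-7\right) = -4879$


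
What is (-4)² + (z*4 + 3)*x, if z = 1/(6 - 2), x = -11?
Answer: -28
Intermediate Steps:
z = ¼ (z = 1/4 = ¼ ≈ 0.25000)
(-4)² + (z*4 + 3)*x = (-4)² + ((¼)*4 + 3)*(-11) = 16 + (1 + 3)*(-11) = 16 + 4*(-11) = 16 - 44 = -28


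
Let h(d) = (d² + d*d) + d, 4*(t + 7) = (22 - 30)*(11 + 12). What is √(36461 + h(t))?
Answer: √42026 ≈ 205.00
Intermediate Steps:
t = -53 (t = -7 + ((22 - 30)*(11 + 12))/4 = -7 + (-8*23)/4 = -7 + (¼)*(-184) = -7 - 46 = -53)
h(d) = d + 2*d² (h(d) = (d² + d²) + d = 2*d² + d = d + 2*d²)
√(36461 + h(t)) = √(36461 - 53*(1 + 2*(-53))) = √(36461 - 53*(1 - 106)) = √(36461 - 53*(-105)) = √(36461 + 5565) = √42026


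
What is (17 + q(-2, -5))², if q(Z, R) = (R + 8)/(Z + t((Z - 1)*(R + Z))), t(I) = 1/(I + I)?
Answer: 1651225/6889 ≈ 239.69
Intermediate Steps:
t(I) = 1/(2*I)
q(Z, R) = (8 + R)/(Z + 1/(2*(-1 + Z)*(R + Z))) (q(Z, R) = (R + 8)/(Z + 1/(2*(((Z - 1)*(R + Z))))) = (8 + R)/(Z + 1/(2*(((-1 + Z)*(R + Z))))) = (8 + R)/(Z + (1/((-1 + Z)*(R + Z)))/2) = (8 + R)/(Z + 1/(2*(-1 + Z)*(R + Z))))
(17 + q(-2, -5))² = (17 + 2*(8 - 5)*((-2)² - 1*(-5) - 1*(-2) - 5*(-2))/(1 + 2*(-2)*((-2)² - 1*(-5) - 1*(-2) - 5*(-2))))² = (17 + 2*3*(4 + 5 + 2 + 10)/(1 + 2*(-2)*(4 + 5 + 2 + 10)))² = (17 + 2*3*21/(1 + 2*(-2)*21))² = (17 + 2*3*21/(1 - 84))² = (17 + 2*3*21/(-83))² = (17 + 2*(-1/83)*3*21)² = (17 - 126/83)² = (1285/83)² = 1651225/6889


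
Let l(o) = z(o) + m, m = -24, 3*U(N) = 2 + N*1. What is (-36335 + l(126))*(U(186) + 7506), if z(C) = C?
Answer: -822706498/3 ≈ -2.7424e+8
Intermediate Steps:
U(N) = ⅔ + N/3 (U(N) = (2 + N*1)/3 = (2 + N)/3 = ⅔ + N/3)
l(o) = -24 + o (l(o) = o - 24 = -24 + o)
(-36335 + l(126))*(U(186) + 7506) = (-36335 + (-24 + 126))*((⅔ + (⅓)*186) + 7506) = (-36335 + 102)*((⅔ + 62) + 7506) = -36233*(188/3 + 7506) = -36233*22706/3 = -822706498/3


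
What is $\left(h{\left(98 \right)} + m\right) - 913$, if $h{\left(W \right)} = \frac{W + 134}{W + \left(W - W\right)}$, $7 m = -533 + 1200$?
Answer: $- \frac{39952}{49} \approx -815.35$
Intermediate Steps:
$m = \frac{667}{7}$ ($m = \frac{-533 + 1200}{7} = \frac{1}{7} \cdot 667 = \frac{667}{7} \approx 95.286$)
$h{\left(W \right)} = \frac{134 + W}{W}$ ($h{\left(W \right)} = \frac{134 + W}{W + 0} = \frac{134 + W}{W}$)
$\left(h{\left(98 \right)} + m\right) - 913 = \left(\frac{134 + 98}{98} + \frac{667}{7}\right) - 913 = \left(\frac{1}{98} \cdot 232 + \frac{667}{7}\right) - 913 = \left(\frac{116}{49} + \frac{667}{7}\right) - 913 = \frac{4785}{49} - 913 = - \frac{39952}{49}$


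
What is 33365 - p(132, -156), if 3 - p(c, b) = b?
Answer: 33206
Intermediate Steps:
p(c, b) = 3 - b
33365 - p(132, -156) = 33365 - (3 - 1*(-156)) = 33365 - (3 + 156) = 33365 - 1*159 = 33365 - 159 = 33206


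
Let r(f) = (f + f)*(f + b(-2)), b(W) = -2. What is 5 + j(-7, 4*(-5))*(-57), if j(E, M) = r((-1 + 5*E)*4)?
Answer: -2396731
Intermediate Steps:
r(f) = 2*f*(-2 + f) (r(f) = (f + f)*(f - 2) = (2*f)*(-2 + f) = 2*f*(-2 + f))
j(E, M) = 2*(-6 + 20*E)*(-4 + 20*E) (j(E, M) = 2*((-1 + 5*E)*4)*(-2 + (-1 + 5*E)*4) = 2*(-4 + 20*E)*(-2 + (-4 + 20*E)) = 2*(-4 + 20*E)*(-6 + 20*E) = 2*(-6 + 20*E)*(-4 + 20*E))
5 + j(-7, 4*(-5))*(-57) = 5 + (48 - 400*(-7) + 800*(-7)²)*(-57) = 5 + (48 + 2800 + 800*49)*(-57) = 5 + (48 + 2800 + 39200)*(-57) = 5 + 42048*(-57) = 5 - 2396736 = -2396731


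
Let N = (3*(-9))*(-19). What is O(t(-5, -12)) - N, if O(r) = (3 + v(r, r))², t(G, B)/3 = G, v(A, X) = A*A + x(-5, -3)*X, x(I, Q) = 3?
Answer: 32976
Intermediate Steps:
v(A, X) = A² + 3*X (v(A, X) = A*A + 3*X = A² + 3*X)
t(G, B) = 3*G
N = 513 (N = -27*(-19) = 513)
O(r) = (3 + r² + 3*r)² (O(r) = (3 + (r² + 3*r))² = (3 + r² + 3*r)²)
O(t(-5, -12)) - N = (3 + (3*(-5))² + 3*(3*(-5)))² - 1*513 = (3 + (-15)² + 3*(-15))² - 513 = (3 + 225 - 45)² - 513 = 183² - 513 = 33489 - 513 = 32976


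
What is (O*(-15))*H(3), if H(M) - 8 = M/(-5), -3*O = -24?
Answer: -888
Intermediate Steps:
O = 8 (O = -⅓*(-24) = 8)
H(M) = 8 - M/5 (H(M) = 8 + M/(-5) = 8 + M*(-⅕) = 8 - M/5)
(O*(-15))*H(3) = (8*(-15))*(8 - ⅕*3) = -120*(8 - ⅗) = -120*37/5 = -888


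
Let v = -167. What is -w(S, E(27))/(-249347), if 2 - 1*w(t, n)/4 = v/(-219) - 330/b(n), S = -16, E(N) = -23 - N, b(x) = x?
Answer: -23488/273034965 ≈ -8.6026e-5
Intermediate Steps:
w(t, n) = 1084/219 + 1320/n (w(t, n) = 8 - 4*(-167/(-219) - 330/n) = 8 - 4*(-167*(-1/219) - 330/n) = 8 - 4*(167/219 - 330/n) = 8 + (-668/219 + 1320/n) = 1084/219 + 1320/n)
-w(S, E(27))/(-249347) = -(1084/219 + 1320/(-23 - 1*27))/(-249347) = -(1084/219 + 1320/(-23 - 27))*(-1)/249347 = -(1084/219 + 1320/(-50))*(-1)/249347 = -(1084/219 + 1320*(-1/50))*(-1)/249347 = -(1084/219 - 132/5)*(-1)/249347 = -(-23488)*(-1)/(1095*249347) = -1*23488/273034965 = -23488/273034965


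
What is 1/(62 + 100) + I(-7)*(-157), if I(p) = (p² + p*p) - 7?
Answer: -2314493/162 ≈ -14287.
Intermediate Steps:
I(p) = -7 + 2*p² (I(p) = (p² + p²) - 7 = 2*p² - 7 = -7 + 2*p²)
1/(62 + 100) + I(-7)*(-157) = 1/(62 + 100) + (-7 + 2*(-7)²)*(-157) = 1/162 + (-7 + 2*49)*(-157) = 1/162 + (-7 + 98)*(-157) = 1/162 + 91*(-157) = 1/162 - 14287 = -2314493/162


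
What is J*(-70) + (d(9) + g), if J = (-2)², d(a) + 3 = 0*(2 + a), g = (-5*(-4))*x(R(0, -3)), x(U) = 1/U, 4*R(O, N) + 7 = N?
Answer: -291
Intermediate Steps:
R(O, N) = -7/4 + N/4
g = -8 (g = (-5*(-4))/(-7/4 + (¼)*(-3)) = 20/(-7/4 - ¾) = 20/(-5/2) = 20*(-⅖) = -8)
d(a) = -3 (d(a) = -3 + 0*(2 + a) = -3 + 0 = -3)
J = 4
J*(-70) + (d(9) + g) = 4*(-70) + (-3 - 8) = -280 - 11 = -291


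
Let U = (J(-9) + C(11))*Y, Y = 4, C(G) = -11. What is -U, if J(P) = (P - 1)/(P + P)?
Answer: 376/9 ≈ 41.778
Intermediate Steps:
J(P) = (-1 + P)/(2*P) (J(P) = (-1 + P)/((2*P)) = (-1 + P)*(1/(2*P)) = (-1 + P)/(2*P))
U = -376/9 (U = ((1/2)*(-1 - 9)/(-9) - 11)*4 = ((1/2)*(-1/9)*(-10) - 11)*4 = (5/9 - 11)*4 = -94/9*4 = -376/9 ≈ -41.778)
-U = -1*(-376/9) = 376/9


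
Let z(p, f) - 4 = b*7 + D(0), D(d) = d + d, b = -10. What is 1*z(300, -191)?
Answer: -66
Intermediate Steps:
D(d) = 2*d
z(p, f) = -66 (z(p, f) = 4 + (-10*7 + 2*0) = 4 + (-70 + 0) = 4 - 70 = -66)
1*z(300, -191) = 1*(-66) = -66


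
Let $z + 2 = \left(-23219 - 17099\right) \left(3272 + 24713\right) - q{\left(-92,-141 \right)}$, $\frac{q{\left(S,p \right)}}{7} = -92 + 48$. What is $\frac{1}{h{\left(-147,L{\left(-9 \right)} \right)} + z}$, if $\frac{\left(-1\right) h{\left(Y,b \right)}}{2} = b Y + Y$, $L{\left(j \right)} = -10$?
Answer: $- \frac{1}{1128301570} \approx -8.8629 \cdot 10^{-10}$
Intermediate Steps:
$h{\left(Y,b \right)} = - 2 Y - 2 Y b$ ($h{\left(Y,b \right)} = - 2 \left(b Y + Y\right) = - 2 \left(Y b + Y\right) = - 2 \left(Y + Y b\right) = - 2 Y - 2 Y b$)
$q{\left(S,p \right)} = -308$ ($q{\left(S,p \right)} = 7 \left(-92 + 48\right) = 7 \left(-44\right) = -308$)
$z = -1128298924$ ($z = -2 + \left(\left(-23219 - 17099\right) \left(3272 + 24713\right) - -308\right) = -2 + \left(\left(-40318\right) 27985 + 308\right) = -2 + \left(-1128299230 + 308\right) = -2 - 1128298922 = -1128298924$)
$\frac{1}{h{\left(-147,L{\left(-9 \right)} \right)} + z} = \frac{1}{\left(-2\right) \left(-147\right) \left(1 - 10\right) - 1128298924} = \frac{1}{\left(-2\right) \left(-147\right) \left(-9\right) - 1128298924} = \frac{1}{-2646 - 1128298924} = \frac{1}{-1128301570} = - \frac{1}{1128301570}$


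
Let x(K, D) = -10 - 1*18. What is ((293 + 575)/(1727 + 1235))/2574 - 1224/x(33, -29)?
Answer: 583251901/13342329 ≈ 43.714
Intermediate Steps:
x(K, D) = -28 (x(K, D) = -10 - 18 = -28)
((293 + 575)/(1727 + 1235))/2574 - 1224/x(33, -29) = ((293 + 575)/(1727 + 1235))/2574 - 1224/(-28) = (868/2962)*(1/2574) - 1224*(-1/28) = (868*(1/2962))*(1/2574) + 306/7 = (434/1481)*(1/2574) + 306/7 = 217/1906047 + 306/7 = 583251901/13342329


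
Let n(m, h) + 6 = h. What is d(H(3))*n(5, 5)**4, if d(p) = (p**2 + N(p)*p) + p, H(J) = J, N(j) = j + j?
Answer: 30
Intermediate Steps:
n(m, h) = -6 + h
N(j) = 2*j
d(p) = p + 3*p**2 (d(p) = (p**2 + (2*p)*p) + p = (p**2 + 2*p**2) + p = 3*p**2 + p = p + 3*p**2)
d(H(3))*n(5, 5)**4 = (3*(1 + 3*3))*(-6 + 5)**4 = (3*(1 + 9))*(-1)**4 = (3*10)*1 = 30*1 = 30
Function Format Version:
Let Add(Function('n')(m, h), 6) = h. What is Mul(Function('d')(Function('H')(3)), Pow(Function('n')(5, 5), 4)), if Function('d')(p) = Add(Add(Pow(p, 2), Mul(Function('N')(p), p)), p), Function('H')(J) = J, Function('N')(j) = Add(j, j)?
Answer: 30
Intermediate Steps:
Function('n')(m, h) = Add(-6, h)
Function('N')(j) = Mul(2, j)
Function('d')(p) = Add(p, Mul(3, Pow(p, 2))) (Function('d')(p) = Add(Add(Pow(p, 2), Mul(Mul(2, p), p)), p) = Add(Add(Pow(p, 2), Mul(2, Pow(p, 2))), p) = Add(Mul(3, Pow(p, 2)), p) = Add(p, Mul(3, Pow(p, 2))))
Mul(Function('d')(Function('H')(3)), Pow(Function('n')(5, 5), 4)) = Mul(Mul(3, Add(1, Mul(3, 3))), Pow(Add(-6, 5), 4)) = Mul(Mul(3, Add(1, 9)), Pow(-1, 4)) = Mul(Mul(3, 10), 1) = Mul(30, 1) = 30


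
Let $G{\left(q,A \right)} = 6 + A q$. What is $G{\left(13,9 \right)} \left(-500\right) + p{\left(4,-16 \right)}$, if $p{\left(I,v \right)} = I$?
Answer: $-61496$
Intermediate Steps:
$G{\left(13,9 \right)} \left(-500\right) + p{\left(4,-16 \right)} = \left(6 + 9 \cdot 13\right) \left(-500\right) + 4 = \left(6 + 117\right) \left(-500\right) + 4 = 123 \left(-500\right) + 4 = -61500 + 4 = -61496$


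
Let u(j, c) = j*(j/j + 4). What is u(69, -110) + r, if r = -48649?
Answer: -48304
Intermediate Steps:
u(j, c) = 5*j (u(j, c) = j*(1 + 4) = j*5 = 5*j)
u(69, -110) + r = 5*69 - 48649 = 345 - 48649 = -48304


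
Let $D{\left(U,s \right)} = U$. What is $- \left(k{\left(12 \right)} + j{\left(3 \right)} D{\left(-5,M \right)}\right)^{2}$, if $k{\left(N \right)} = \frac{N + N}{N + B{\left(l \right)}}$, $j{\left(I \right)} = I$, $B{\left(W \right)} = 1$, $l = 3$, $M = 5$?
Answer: $- \frac{29241}{169} \approx -173.02$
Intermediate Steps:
$k{\left(N \right)} = \frac{2 N}{1 + N}$ ($k{\left(N \right)} = \frac{N + N}{N + 1} = \frac{2 N}{1 + N}$)
$- \left(k{\left(12 \right)} + j{\left(3 \right)} D{\left(-5,M \right)}\right)^{2} = - \left(2 \cdot 12 \frac{1}{1 + 12} + 3 \left(-5\right)\right)^{2} = - \left(2 \cdot 12 \cdot \frac{1}{13} - 15\right)^{2} = - \left(\frac{24}{13} - 15\right)^{2} = - \left(- \frac{171}{13}\right)^{2} = \left(-1\right) \frac{29241}{169} = - \frac{29241}{169}$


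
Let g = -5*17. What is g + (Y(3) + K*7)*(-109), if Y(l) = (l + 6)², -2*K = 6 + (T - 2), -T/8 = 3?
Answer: -16544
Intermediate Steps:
T = -24 (T = -8*3 = -24)
g = -85
K = 10 (K = -(6 + (-24 - 2))/2 = -(6 - 26)/2 = -½*(-20) = 10)
Y(l) = (6 + l)²
g + (Y(3) + K*7)*(-109) = -85 + ((6 + 3)² + 10*7)*(-109) = -85 + (9² + 70)*(-109) = -85 + (81 + 70)*(-109) = -85 + 151*(-109) = -85 - 16459 = -16544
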